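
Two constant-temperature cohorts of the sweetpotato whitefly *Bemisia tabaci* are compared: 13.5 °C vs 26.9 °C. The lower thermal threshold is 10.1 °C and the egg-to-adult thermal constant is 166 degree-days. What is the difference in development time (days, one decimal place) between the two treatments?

At 13.5 °C: 166 / (13.5 − 10.1) = 166 / 3.4 = 48.824 d.
At 26.9 °C: 166 / (26.9 − 10.1) = 166 / 16.8 = 9.881 d.
Difference = |48.824 − 9.881| = 38.943 ≈ 38.9 days.

38.9 days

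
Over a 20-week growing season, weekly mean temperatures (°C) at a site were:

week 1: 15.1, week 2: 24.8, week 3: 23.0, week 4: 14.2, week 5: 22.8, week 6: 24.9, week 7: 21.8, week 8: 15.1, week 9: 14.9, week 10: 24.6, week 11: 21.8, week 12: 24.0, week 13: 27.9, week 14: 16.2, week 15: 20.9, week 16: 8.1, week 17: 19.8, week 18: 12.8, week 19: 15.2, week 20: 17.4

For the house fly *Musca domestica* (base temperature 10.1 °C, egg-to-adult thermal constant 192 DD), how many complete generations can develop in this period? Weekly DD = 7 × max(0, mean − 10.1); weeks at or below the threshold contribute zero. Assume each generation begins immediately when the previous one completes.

Weekly DD (7 × max(0, T̄ − 10.1)): 35.0, 102.9, 90.3, 28.7, 88.9, 103.6, 81.9, 35.0, 33.6, 101.5, 81.9, 97.3, 124.6, 42.7, 75.6, 0.0, 67.9, 18.9, 35.7, 51.1.
Season total = 1297.1 DD.
Complete generations = ⌊1297.1 / 192⌋ = 6.

6 generations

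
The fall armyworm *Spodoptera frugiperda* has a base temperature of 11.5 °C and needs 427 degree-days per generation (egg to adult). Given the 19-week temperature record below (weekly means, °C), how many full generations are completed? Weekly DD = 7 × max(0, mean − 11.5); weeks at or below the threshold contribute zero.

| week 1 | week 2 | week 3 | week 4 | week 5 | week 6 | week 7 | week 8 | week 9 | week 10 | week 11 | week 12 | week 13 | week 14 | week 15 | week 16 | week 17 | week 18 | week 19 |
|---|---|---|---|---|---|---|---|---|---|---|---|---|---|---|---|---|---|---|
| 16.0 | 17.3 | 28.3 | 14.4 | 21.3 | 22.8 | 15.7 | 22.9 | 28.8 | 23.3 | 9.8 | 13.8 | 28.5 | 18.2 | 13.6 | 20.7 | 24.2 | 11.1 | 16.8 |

2 generations

Weekly DD (7 × max(0, T̄ − 11.5)): 31.5, 40.6, 117.6, 20.3, 68.6, 79.1, 29.4, 79.8, 121.1, 82.6, 0.0, 16.1, 119.0, 46.9, 14.7, 64.4, 88.9, 0.0, 37.1.
Season total = 1057.7 DD.
Complete generations = ⌊1057.7 / 427⌋ = 2.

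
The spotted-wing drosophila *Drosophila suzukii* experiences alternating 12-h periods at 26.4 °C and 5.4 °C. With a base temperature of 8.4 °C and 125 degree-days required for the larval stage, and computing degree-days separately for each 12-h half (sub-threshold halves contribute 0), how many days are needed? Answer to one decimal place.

Day half: max(0, 26.4 − 8.4) × 0.5 = 18.0 × 0.5 = 9.00 DD.
Night half: max(0, 5.4 − 8.4) × 0.5 = 0.0 × 0.5 = 0.00 DD.
Per 24 h: 9.00 DD/day.
Duration = 125 / 9.00 = 13.889 ≈ 13.9 days.

13.9 days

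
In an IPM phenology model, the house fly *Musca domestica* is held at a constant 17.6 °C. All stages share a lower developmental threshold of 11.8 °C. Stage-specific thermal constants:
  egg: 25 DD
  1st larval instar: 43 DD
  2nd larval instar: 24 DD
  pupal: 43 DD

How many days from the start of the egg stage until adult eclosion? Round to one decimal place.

Daily accumulation at 17.6 °C = 17.6 − 11.8 = 5.8 DD/day.
Total K = 25 + 43 + 24 + 43 = 135 DD.
Total duration = 135 / 5.8 = 23.276 ≈ 23.3 days.

23.3 days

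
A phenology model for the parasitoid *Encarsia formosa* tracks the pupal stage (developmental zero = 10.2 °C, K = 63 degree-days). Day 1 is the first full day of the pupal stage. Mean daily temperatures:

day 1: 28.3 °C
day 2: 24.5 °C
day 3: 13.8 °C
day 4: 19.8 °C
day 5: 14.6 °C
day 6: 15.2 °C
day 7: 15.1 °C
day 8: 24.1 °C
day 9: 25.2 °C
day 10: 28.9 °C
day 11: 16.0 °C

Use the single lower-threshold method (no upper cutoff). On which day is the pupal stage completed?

day 8

Daily DD above 10.2 °C: 18.1, 14.3, 3.6, 9.6, 4.4, 5.0, 4.9, 13.9, 15.0, 18.7, 5.8.
Cumulative: 18.1, 32.4, 36.0, 45.6, 50.0, 55.0, 59.9, 73.8, 88.8, 107.5, 113.3.
The total first reaches 63 DD on day 8.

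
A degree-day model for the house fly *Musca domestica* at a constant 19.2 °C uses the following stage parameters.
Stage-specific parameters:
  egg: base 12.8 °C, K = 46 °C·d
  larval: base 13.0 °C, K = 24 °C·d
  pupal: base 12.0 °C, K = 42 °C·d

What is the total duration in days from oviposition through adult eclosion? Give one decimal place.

egg: 46 / (19.2 − 12.8) = 46 / 6.4 = 7.188 d.
larval: 24 / (19.2 − 13.0) = 24 / 6.2 = 3.871 d.
pupal: 42 / (19.2 − 12.0) = 42 / 7.2 = 5.833 d.
Sum = 16.892 ≈ 16.9 days.

16.9 days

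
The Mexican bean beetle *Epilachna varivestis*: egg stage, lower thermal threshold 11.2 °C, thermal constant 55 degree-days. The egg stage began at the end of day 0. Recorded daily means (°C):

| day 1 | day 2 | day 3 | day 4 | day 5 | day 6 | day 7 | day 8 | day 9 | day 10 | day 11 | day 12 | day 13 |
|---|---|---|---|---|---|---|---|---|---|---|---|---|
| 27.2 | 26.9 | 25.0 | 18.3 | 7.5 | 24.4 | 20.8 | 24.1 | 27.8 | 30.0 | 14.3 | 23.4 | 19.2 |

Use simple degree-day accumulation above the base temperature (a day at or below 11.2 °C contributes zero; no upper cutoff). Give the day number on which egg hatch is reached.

Daily DD above 11.2 °C: 16.0, 15.7, 13.8, 7.1, 0.0, 13.2, 9.6, 12.9, 16.6, 18.8, 3.1, 12.2, 8.0.
Cumulative: 16.0, 31.7, 45.5, 52.6, 52.6, 65.8, 75.4, 88.3, 104.9, 123.7, 126.8, 139.0, 147.0.
The total first reaches 55 DD on day 6.

day 6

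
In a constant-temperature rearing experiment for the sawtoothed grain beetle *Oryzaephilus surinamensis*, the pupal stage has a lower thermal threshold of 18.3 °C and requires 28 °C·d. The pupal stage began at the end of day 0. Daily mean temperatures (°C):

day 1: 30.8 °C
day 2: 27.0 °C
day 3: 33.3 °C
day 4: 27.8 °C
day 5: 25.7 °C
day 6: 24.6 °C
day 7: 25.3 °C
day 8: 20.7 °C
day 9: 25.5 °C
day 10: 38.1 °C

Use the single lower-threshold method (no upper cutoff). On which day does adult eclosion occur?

Daily DD above 18.3 °C: 12.5, 8.7, 15.0, 9.5, 7.4, 6.3, 7.0, 2.4, 7.2, 19.8.
Cumulative: 12.5, 21.2, 36.2, 45.7, 53.1, 59.4, 66.4, 68.8, 76.0, 95.8.
The total first reaches 28 DD on day 3.

day 3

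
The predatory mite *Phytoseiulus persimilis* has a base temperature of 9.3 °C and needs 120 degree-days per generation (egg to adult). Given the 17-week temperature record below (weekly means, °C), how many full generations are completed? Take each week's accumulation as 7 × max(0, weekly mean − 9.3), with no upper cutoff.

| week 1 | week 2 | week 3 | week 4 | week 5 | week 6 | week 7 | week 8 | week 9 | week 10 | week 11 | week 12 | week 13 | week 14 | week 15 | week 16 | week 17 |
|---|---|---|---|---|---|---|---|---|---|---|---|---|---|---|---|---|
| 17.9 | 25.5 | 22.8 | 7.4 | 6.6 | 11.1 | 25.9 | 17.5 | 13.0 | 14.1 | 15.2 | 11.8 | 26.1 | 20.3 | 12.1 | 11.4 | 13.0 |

Weekly DD (7 × max(0, T̄ − 9.3)): 60.2, 113.4, 94.5, 0.0, 0.0, 12.6, 116.2, 57.4, 25.9, 33.6, 41.3, 17.5, 117.6, 77.0, 19.6, 14.7, 25.9.
Season total = 827.4 DD.
Complete generations = ⌊827.4 / 120⌋ = 6.

6 generations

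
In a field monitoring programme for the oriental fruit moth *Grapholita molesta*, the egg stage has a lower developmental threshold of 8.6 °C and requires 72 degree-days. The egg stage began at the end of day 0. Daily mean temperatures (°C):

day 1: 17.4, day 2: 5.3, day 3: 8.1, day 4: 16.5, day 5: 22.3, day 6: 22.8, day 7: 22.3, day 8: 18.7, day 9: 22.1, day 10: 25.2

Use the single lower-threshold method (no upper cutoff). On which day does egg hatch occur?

day 9

Daily DD above 8.6 °C: 8.8, 0.0, 0.0, 7.9, 13.7, 14.2, 13.7, 10.1, 13.5, 16.6.
Cumulative: 8.8, 8.8, 8.8, 16.7, 30.4, 44.6, 58.3, 68.4, 81.9, 98.5.
The total first reaches 72 DD on day 9.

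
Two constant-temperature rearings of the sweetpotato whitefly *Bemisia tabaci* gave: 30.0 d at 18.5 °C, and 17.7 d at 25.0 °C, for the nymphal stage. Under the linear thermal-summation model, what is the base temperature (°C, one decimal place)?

Under the model K = D·(T − T_b), so D₁·(T₁ − T_b) = D₂·(T₂ − T_b).
30.0·(18.5 − T_b) = 17.7·(25.0 − T_b)
T_b = (30.0·18.5 − 17.7·25.0) / (30.0 − 17.7) = 112.50 / 12.3 = 9.146 °C ≈ 9.1 °C.

9.1 °C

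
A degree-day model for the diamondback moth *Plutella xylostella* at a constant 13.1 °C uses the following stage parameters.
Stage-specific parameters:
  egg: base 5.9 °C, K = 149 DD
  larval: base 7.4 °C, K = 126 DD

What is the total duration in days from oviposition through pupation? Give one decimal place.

egg: 149 / (13.1 − 5.9) = 149 / 7.2 = 20.694 d.
larval: 126 / (13.1 − 7.4) = 126 / 5.7 = 22.105 d.
Sum = 42.800 ≈ 42.8 days.

42.8 days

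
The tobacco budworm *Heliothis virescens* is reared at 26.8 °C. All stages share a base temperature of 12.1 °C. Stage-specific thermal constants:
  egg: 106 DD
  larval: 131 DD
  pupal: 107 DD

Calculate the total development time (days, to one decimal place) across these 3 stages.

23.4 days

Daily accumulation at 26.8 °C = 26.8 − 12.1 = 14.7 DD/day.
Total K = 106 + 131 + 107 = 344 DD.
Total duration = 344 / 14.7 = 23.401 ≈ 23.4 days.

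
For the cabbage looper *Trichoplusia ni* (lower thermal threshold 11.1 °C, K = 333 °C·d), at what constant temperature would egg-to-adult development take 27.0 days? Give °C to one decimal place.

Required daily accumulation = 333 / 27.0 = 12.333 DD/day.
T = T_base + 12.333 = 11.1 + 12.333 = 23.433 ≈ 23.4 °C.

23.4 °C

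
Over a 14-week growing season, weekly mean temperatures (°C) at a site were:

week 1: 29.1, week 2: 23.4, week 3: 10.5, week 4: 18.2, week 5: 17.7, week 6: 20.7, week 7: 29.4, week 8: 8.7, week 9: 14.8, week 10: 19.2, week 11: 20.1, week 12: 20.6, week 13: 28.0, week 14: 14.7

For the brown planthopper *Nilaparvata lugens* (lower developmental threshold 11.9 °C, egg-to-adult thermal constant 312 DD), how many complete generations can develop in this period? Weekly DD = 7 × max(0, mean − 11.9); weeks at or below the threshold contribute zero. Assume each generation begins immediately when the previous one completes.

Weekly DD (7 × max(0, T̄ − 11.9)): 120.4, 80.5, 0.0, 44.1, 40.6, 61.6, 122.5, 0.0, 20.3, 51.1, 57.4, 60.9, 112.7, 19.6.
Season total = 791.7 DD.
Complete generations = ⌊791.7 / 312⌋ = 2.

2 generations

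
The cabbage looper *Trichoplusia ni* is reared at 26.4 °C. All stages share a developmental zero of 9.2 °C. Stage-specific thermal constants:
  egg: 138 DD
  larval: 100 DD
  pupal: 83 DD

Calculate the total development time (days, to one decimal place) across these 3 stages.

18.7 days

Daily accumulation at 26.4 °C = 26.4 − 9.2 = 17.2 DD/day.
Total K = 138 + 100 + 83 = 321 DD.
Total duration = 321 / 17.2 = 18.663 ≈ 18.7 days.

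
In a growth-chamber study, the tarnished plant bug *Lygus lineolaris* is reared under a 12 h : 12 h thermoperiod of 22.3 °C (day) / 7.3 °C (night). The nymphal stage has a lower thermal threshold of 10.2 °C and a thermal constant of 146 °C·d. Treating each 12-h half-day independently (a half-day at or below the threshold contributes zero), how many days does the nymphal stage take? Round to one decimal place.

24.1 days

Day half: max(0, 22.3 − 10.2) × 0.5 = 12.1 × 0.5 = 6.05 DD.
Night half: max(0, 7.3 − 10.2) × 0.5 = 0.0 × 0.5 = 0.00 DD.
Per 24 h: 6.05 DD/day.
Duration = 146 / 6.05 = 24.132 ≈ 24.1 days.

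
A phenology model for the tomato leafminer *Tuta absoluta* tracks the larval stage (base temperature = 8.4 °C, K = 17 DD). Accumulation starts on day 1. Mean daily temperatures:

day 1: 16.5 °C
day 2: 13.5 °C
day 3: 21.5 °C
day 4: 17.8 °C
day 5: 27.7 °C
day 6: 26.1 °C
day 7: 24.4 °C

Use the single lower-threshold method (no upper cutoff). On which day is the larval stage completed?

Daily DD above 8.4 °C: 8.1, 5.1, 13.1, 9.4, 19.3, 17.7, 16.0.
Cumulative: 8.1, 13.2, 26.3, 35.7, 55.0, 72.7, 88.7.
The total first reaches 17 DD on day 3.

day 3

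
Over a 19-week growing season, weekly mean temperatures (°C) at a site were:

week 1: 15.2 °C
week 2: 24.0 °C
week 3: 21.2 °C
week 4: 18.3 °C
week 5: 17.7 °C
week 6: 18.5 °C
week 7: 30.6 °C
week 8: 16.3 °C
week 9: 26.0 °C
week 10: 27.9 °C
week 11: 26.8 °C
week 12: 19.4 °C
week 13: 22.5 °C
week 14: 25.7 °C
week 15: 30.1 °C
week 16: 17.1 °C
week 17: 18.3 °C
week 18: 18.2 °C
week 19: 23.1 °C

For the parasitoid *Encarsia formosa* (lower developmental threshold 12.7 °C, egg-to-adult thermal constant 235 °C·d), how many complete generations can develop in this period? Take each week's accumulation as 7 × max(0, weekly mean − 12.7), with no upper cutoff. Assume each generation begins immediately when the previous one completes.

5 generations

Weekly DD (7 × max(0, T̄ − 12.7)): 17.5, 79.1, 59.5, 39.2, 35.0, 40.6, 125.3, 25.2, 93.1, 106.4, 98.7, 46.9, 68.6, 91.0, 121.8, 30.8, 39.2, 38.5, 72.8.
Season total = 1229.2 DD.
Complete generations = ⌊1229.2 / 235⌋ = 5.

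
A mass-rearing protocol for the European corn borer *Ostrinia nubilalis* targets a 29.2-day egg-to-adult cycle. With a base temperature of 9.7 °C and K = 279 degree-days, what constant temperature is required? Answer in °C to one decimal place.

Required daily accumulation = 279 / 29.2 = 9.555 DD/day.
T = T_base + 9.555 = 9.7 + 9.555 = 19.255 ≈ 19.3 °C.

19.3 °C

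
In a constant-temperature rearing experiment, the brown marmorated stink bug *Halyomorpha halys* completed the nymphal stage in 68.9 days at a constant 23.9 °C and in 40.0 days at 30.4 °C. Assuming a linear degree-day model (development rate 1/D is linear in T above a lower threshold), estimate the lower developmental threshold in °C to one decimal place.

Linear rate model ⇒ the product D·(T − T_b) is constant across temperatures.
68.9·(23.9 − T_b) = 40.0·(30.4 − T_b)
T_b = (68.9·23.9 − 40.0·30.4) / (68.9 − 40.0) = 430.71 / 28.9 = 14.903 °C ≈ 14.9 °C.

14.9 °C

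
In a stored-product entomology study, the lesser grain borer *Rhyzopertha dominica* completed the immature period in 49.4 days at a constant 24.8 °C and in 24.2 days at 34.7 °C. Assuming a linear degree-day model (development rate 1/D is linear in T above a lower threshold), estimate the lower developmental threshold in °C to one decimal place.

Linear rate model ⇒ the product D·(T − T_b) is constant across temperatures.
49.4·(24.8 − T_b) = 24.2·(34.7 − T_b)
T_b = (49.4·24.8 − 24.2·34.7) / (49.4 − 24.2) = 385.38 / 25.2 = 15.293 °C ≈ 15.3 °C.

15.3 °C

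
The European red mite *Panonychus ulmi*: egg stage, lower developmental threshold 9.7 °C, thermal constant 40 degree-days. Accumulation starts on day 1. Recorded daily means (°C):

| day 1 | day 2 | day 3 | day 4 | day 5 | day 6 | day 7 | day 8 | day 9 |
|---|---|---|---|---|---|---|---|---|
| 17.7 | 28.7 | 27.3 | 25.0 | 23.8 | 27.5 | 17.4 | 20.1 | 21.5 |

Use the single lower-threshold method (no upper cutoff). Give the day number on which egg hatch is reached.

day 3

Daily DD above 9.7 °C: 8.0, 19.0, 17.6, 15.3, 14.1, 17.8, 7.7, 10.4, 11.8.
Cumulative: 8.0, 27.0, 44.6, 59.9, 74.0, 91.8, 99.5, 109.9, 121.7.
The total first reaches 40 DD on day 3.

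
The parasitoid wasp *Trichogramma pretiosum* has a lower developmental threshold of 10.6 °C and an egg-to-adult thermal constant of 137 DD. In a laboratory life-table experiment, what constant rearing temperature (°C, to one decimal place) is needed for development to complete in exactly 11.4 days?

22.6 °C

Required daily accumulation = 137 / 11.4 = 12.018 DD/day.
T = T_base + 12.018 = 10.6 + 12.018 = 22.618 ≈ 22.6 °C.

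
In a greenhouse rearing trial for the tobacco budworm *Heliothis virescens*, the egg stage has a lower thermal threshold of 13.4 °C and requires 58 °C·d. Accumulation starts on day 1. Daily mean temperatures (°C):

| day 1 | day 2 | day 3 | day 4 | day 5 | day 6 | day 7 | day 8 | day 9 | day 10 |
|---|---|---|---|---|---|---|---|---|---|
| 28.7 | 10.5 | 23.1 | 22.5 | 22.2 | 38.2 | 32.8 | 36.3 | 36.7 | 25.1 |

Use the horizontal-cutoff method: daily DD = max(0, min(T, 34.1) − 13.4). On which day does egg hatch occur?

Daily DD above 13.4 °C (capped at 20.7): 15.3, 0.0, 9.7, 9.1, 8.8, 20.7, 19.4, 20.7, 20.7, 11.7.
Cumulative: 15.3, 15.3, 25.0, 34.1, 42.9, 63.6, 83.0, 103.7, 124.4, 136.1.
The total first reaches 58 DD on day 6.

day 6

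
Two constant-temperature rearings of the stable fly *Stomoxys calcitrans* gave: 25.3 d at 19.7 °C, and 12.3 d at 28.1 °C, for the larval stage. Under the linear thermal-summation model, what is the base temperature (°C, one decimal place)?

Under the model K = D·(T − T_b), so D₁·(T₁ − T_b) = D₂·(T₂ − T_b).
25.3·(19.7 − T_b) = 12.3·(28.1 − T_b)
T_b = (25.3·19.7 − 12.3·28.1) / (25.3 − 12.3) = 152.78 / 13.0 = 11.752 °C ≈ 11.8 °C.

11.8 °C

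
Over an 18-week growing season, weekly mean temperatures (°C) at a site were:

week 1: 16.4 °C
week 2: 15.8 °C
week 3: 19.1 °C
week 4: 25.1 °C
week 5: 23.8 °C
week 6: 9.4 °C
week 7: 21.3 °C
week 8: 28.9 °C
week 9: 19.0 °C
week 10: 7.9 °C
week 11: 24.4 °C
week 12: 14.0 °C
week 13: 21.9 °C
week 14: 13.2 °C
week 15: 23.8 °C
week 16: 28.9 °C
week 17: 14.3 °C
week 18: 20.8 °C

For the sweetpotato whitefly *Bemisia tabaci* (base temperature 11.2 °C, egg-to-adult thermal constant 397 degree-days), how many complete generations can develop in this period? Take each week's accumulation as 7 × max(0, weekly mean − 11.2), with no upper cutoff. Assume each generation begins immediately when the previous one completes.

Weekly DD (7 × max(0, T̄ − 11.2)): 36.4, 32.2, 55.3, 97.3, 88.2, 0.0, 70.7, 123.9, 54.6, 0.0, 92.4, 19.6, 74.9, 14.0, 88.2, 123.9, 21.7, 67.2.
Season total = 1060.5 DD.
Complete generations = ⌊1060.5 / 397⌋ = 2.

2 generations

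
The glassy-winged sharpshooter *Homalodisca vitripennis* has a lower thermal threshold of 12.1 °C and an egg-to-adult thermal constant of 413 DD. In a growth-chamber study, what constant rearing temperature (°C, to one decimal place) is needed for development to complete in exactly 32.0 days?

Required daily accumulation = 413 / 32.0 = 12.906 DD/day.
T = T_base + 12.906 = 12.1 + 12.906 = 25.006 ≈ 25.0 °C.

25.0 °C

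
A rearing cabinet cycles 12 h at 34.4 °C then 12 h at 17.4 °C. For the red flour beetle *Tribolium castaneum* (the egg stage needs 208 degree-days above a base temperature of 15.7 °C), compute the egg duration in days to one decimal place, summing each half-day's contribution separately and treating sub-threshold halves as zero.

20.4 days

Day half: max(0, 34.4 − 15.7) × 0.5 = 18.7 × 0.5 = 9.35 DD.
Night half: max(0, 17.4 − 15.7) × 0.5 = 1.7 × 0.5 = 0.85 DD.
Per 24 h: 10.20 DD/day.
Duration = 208 / 10.20 = 20.392 ≈ 20.4 days.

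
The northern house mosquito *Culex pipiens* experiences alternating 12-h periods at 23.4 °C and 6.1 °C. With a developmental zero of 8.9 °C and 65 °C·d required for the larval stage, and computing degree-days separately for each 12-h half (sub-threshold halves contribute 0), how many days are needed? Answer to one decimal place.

9.0 days

Day half: max(0, 23.4 − 8.9) × 0.5 = 14.5 × 0.5 = 7.25 DD.
Night half: max(0, 6.1 − 8.9) × 0.5 = 0.0 × 0.5 = 0.00 DD.
Per 24 h: 7.25 DD/day.
Duration = 65 / 7.25 = 8.966 ≈ 9.0 days.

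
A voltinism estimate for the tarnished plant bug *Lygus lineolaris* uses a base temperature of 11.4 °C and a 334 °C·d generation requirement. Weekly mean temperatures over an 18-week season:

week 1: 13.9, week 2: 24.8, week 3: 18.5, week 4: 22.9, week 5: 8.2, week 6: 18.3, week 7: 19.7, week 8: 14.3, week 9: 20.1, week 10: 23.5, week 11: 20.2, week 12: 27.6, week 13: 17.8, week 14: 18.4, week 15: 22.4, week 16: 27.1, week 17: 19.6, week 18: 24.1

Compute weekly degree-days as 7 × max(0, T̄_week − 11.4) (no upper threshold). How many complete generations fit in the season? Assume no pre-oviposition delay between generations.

3 generations

Weekly DD (7 × max(0, T̄ − 11.4)): 17.5, 93.8, 49.7, 80.5, 0.0, 48.3, 58.1, 20.3, 60.9, 84.7, 61.6, 113.4, 44.8, 49.0, 77.0, 109.9, 57.4, 88.9.
Season total = 1115.8 DD.
Complete generations = ⌊1115.8 / 334⌋ = 3.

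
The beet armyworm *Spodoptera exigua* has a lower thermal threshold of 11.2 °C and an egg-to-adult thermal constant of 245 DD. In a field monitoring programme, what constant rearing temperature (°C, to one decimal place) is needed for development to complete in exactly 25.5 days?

20.8 °C

Required daily accumulation = 245 / 25.5 = 9.608 DD/day.
T = T_base + 9.608 = 11.2 + 9.608 = 20.808 ≈ 20.8 °C.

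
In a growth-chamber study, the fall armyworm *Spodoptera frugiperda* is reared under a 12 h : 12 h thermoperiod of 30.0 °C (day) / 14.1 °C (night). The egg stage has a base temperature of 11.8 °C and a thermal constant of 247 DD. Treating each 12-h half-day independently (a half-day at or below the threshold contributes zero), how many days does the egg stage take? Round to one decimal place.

24.1 days

Day half: max(0, 30.0 − 11.8) × 0.5 = 18.2 × 0.5 = 9.10 DD.
Night half: max(0, 14.1 − 11.8) × 0.5 = 2.3 × 0.5 = 1.15 DD.
Per 24 h: 10.25 DD/day.
Duration = 247 / 10.25 = 24.098 ≈ 24.1 days.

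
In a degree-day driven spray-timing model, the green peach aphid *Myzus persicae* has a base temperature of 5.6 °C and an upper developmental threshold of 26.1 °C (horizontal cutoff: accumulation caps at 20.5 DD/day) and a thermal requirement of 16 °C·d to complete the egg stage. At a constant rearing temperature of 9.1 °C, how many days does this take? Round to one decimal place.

Daily accumulation = 9.1 − 5.6 = 3.5 DD/day.
Duration = 16 / 3.5 = 4.571 ≈ 4.6 days.

4.6 days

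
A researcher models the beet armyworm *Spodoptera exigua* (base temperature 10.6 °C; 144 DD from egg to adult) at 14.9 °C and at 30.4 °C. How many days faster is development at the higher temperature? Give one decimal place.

26.2 days

At 14.9 °C: 144 / (14.9 − 10.6) = 144 / 4.3 = 33.488 d.
At 30.4 °C: 144 / (30.4 − 10.6) = 144 / 19.8 = 7.273 d.
Difference = |33.488 − 7.273| = 26.216 ≈ 26.2 days.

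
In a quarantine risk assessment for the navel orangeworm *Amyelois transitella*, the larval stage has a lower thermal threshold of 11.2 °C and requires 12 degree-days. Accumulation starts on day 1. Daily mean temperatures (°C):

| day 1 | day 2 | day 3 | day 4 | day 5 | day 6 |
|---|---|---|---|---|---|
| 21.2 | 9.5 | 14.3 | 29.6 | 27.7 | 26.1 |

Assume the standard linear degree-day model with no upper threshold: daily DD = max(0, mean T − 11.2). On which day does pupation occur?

Daily DD above 11.2 °C: 10.0, 0.0, 3.1, 18.4, 16.5, 14.9.
Cumulative: 10.0, 10.0, 13.1, 31.5, 48.0, 62.9.
The total first reaches 12 DD on day 3.

day 3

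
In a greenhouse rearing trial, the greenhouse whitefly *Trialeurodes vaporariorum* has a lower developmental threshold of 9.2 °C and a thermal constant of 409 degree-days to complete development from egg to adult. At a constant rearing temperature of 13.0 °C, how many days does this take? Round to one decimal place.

Daily accumulation = 13.0 − 9.2 = 3.8 DD/day.
Duration = 409 / 3.8 = 107.632 ≈ 107.6 days.

107.6 days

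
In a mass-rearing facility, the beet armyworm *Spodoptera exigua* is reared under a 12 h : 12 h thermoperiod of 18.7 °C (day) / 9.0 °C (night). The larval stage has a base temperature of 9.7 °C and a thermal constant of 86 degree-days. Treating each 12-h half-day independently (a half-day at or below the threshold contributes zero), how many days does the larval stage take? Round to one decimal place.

19.1 days

Day half: max(0, 18.7 − 9.7) × 0.5 = 9.0 × 0.5 = 4.50 DD.
Night half: max(0, 9.0 − 9.7) × 0.5 = 0.0 × 0.5 = 0.00 DD.
Per 24 h: 4.50 DD/day.
Duration = 86 / 4.50 = 19.111 ≈ 19.1 days.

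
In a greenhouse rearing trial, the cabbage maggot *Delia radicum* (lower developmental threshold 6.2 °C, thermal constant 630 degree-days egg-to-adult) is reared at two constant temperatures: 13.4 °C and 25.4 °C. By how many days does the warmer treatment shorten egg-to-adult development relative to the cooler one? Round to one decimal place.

54.7 days

At 13.4 °C: 630 / (13.4 − 6.2) = 630 / 7.2 = 87.500 d.
At 25.4 °C: 630 / (25.4 − 6.2) = 630 / 19.2 = 32.812 d.
Difference = |87.500 − 32.812| = 54.688 ≈ 54.7 days.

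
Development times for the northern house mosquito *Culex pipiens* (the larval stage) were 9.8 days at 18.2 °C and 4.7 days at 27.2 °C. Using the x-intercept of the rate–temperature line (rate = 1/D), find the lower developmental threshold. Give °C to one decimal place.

Linear rate model ⇒ the product D·(T − T_b) is constant across temperatures.
9.8·(18.2 − T_b) = 4.7·(27.2 − T_b)
T_b = (9.8·18.2 − 4.7·27.2) / (9.8 − 4.7) = 50.52 / 5.1 = 9.906 °C ≈ 9.9 °C.

9.9 °C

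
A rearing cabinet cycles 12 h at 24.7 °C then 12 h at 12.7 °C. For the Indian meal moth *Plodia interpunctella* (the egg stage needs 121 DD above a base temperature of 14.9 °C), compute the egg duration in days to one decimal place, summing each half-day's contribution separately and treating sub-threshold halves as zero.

Day half: max(0, 24.7 − 14.9) × 0.5 = 9.8 × 0.5 = 4.90 DD.
Night half: max(0, 12.7 − 14.9) × 0.5 = 0.0 × 0.5 = 0.00 DD.
Per 24 h: 4.90 DD/day.
Duration = 121 / 4.90 = 24.694 ≈ 24.7 days.

24.7 days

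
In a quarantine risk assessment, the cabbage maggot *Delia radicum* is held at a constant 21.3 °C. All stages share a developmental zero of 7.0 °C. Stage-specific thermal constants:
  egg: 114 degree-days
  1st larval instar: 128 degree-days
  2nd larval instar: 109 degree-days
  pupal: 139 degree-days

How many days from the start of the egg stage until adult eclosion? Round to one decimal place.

Daily accumulation at 21.3 °C = 21.3 − 7.0 = 14.3 DD/day.
Total K = 114 + 128 + 109 + 139 = 490 DD.
Total duration = 490 / 14.3 = 34.266 ≈ 34.3 days.

34.3 days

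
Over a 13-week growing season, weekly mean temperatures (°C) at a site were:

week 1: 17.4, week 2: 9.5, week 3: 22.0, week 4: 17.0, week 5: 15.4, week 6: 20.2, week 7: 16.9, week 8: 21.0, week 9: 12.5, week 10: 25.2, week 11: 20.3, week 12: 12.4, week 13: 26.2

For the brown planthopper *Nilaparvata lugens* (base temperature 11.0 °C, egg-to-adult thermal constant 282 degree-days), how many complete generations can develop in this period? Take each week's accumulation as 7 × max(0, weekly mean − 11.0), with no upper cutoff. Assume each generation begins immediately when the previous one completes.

Weekly DD (7 × max(0, T̄ − 11.0)): 44.8, 0.0, 77.0, 42.0, 30.8, 64.4, 41.3, 70.0, 10.5, 99.4, 65.1, 9.8, 106.4.
Season total = 661.5 DD.
Complete generations = ⌊661.5 / 282⌋ = 2.

2 generations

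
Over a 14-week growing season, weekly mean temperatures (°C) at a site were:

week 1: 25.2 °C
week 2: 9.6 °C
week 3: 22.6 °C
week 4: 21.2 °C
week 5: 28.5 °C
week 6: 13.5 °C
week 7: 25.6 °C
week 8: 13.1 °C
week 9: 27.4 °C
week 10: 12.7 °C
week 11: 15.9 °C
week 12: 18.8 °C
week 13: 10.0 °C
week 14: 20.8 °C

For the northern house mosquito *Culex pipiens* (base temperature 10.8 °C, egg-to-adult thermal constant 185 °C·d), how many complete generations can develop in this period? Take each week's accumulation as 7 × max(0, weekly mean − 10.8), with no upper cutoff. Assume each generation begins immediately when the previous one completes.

4 generations

Weekly DD (7 × max(0, T̄ − 10.8)): 100.8, 0.0, 82.6, 72.8, 123.9, 18.9, 103.6, 16.1, 116.2, 13.3, 35.7, 56.0, 0.0, 70.0.
Season total = 809.9 DD.
Complete generations = ⌊809.9 / 185⌋ = 4.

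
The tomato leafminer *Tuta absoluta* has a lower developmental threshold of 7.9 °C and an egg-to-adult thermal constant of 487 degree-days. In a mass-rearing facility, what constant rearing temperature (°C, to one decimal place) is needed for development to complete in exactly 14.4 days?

Required daily accumulation = 487 / 14.4 = 33.819 DD/day.
T = T_base + 33.819 = 7.9 + 33.819 = 41.719 ≈ 41.7 °C.

41.7 °C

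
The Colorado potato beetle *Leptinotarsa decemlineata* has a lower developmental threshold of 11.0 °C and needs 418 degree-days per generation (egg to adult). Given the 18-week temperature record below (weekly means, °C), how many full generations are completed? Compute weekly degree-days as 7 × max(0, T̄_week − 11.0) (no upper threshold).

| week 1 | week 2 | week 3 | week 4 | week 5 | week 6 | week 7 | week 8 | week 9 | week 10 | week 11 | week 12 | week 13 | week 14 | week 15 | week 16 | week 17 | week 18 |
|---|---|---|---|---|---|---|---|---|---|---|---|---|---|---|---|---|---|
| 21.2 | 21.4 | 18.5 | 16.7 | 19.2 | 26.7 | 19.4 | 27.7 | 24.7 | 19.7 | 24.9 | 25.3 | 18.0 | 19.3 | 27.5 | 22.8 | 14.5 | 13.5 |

Weekly DD (7 × max(0, T̄ − 11.0)): 71.4, 72.8, 52.5, 39.9, 57.4, 109.9, 58.8, 116.9, 95.9, 60.9, 97.3, 100.1, 49.0, 58.1, 115.5, 82.6, 24.5, 17.5.
Season total = 1281.0 DD.
Complete generations = ⌊1281.0 / 418⌋ = 3.

3 generations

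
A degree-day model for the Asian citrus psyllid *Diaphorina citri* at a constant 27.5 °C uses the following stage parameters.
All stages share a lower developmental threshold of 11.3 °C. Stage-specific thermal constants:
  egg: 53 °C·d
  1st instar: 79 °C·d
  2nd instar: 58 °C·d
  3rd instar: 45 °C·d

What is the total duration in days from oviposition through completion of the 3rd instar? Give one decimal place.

Daily accumulation at 27.5 °C = 27.5 − 11.3 = 16.2 DD/day.
Total K = 53 + 79 + 58 + 45 = 235 DD.
Total duration = 235 / 16.2 = 14.506 ≈ 14.5 days.

14.5 days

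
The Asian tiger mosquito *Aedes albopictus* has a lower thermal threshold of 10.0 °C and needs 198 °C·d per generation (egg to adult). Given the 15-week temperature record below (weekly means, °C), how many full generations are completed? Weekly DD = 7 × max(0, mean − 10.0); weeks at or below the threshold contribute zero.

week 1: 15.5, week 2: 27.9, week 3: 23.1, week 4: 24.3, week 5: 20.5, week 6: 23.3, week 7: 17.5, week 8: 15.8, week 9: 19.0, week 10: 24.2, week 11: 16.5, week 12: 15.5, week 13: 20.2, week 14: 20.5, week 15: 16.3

Weekly DD (7 × max(0, T̄ − 10.0)): 38.5, 125.3, 91.7, 100.1, 73.5, 93.1, 52.5, 40.6, 63.0, 99.4, 45.5, 38.5, 71.4, 73.5, 44.1.
Season total = 1050.7 DD.
Complete generations = ⌊1050.7 / 198⌋ = 5.

5 generations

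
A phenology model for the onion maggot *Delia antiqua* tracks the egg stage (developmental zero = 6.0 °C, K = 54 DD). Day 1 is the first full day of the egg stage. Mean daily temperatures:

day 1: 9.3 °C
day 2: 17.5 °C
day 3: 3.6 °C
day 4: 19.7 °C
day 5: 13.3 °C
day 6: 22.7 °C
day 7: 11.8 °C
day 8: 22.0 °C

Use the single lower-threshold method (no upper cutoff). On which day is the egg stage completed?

day 7

Daily DD above 6.0 °C: 3.3, 11.5, 0.0, 13.7, 7.3, 16.7, 5.8, 16.0.
Cumulative: 3.3, 14.8, 14.8, 28.5, 35.8, 52.5, 58.3, 74.3.
The total first reaches 54 DD on day 7.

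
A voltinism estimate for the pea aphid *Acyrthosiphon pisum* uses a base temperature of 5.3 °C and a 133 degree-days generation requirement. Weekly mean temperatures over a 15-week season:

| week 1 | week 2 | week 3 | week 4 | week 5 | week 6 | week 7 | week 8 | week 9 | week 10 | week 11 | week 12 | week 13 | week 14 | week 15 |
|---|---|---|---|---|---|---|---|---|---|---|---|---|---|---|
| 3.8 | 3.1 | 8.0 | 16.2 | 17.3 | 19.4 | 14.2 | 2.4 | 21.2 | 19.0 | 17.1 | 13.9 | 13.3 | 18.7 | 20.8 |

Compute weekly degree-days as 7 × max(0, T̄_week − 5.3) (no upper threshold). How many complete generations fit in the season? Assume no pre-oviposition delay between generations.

Weekly DD (7 × max(0, T̄ − 5.3)): 0.0, 0.0, 18.9, 76.3, 84.0, 98.7, 62.3, 0.0, 111.3, 95.9, 82.6, 60.2, 56.0, 93.8, 108.5.
Season total = 948.5 DD.
Complete generations = ⌊948.5 / 133⌋ = 7.

7 generations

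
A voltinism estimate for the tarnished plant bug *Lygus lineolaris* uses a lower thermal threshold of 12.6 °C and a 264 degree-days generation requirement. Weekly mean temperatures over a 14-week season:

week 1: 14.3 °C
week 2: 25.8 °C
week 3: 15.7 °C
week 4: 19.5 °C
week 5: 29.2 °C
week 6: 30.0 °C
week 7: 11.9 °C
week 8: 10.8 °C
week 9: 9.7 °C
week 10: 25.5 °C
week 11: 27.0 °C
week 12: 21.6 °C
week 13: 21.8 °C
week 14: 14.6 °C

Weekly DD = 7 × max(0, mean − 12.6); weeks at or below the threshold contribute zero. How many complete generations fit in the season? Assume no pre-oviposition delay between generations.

Weekly DD (7 × max(0, T̄ − 12.6)): 11.9, 92.4, 21.7, 48.3, 116.2, 121.8, 0.0, 0.0, 0.0, 90.3, 100.8, 63.0, 64.4, 14.0.
Season total = 744.8 DD.
Complete generations = ⌊744.8 / 264⌋ = 2.

2 generations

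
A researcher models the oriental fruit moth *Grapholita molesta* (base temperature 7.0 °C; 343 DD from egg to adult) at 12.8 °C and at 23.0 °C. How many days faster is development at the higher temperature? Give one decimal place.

At 12.8 °C: 343 / (12.8 − 7.0) = 343 / 5.8 = 59.138 d.
At 23.0 °C: 343 / (23.0 − 7.0) = 343 / 16.0 = 21.438 d.
Difference = |59.138 − 21.438| = 37.700 ≈ 37.7 days.

37.7 days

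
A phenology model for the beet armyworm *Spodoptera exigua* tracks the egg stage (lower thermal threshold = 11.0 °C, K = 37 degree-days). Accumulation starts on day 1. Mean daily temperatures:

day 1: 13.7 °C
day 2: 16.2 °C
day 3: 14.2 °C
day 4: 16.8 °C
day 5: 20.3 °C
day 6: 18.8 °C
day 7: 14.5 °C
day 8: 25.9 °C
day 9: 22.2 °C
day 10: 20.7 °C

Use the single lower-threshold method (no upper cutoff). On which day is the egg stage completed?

Daily DD above 11.0 °C: 2.7, 5.2, 3.2, 5.8, 9.3, 7.8, 3.5, 14.9, 11.2, 9.7.
Cumulative: 2.7, 7.9, 11.1, 16.9, 26.2, 34.0, 37.5, 52.4, 63.6, 73.3.
The total first reaches 37 DD on day 7.

day 7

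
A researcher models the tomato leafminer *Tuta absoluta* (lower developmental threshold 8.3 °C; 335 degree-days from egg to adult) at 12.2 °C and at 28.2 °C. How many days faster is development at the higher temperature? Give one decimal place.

69.1 days

At 12.2 °C: 335 / (12.2 − 8.3) = 335 / 3.9 = 85.897 d.
At 28.2 °C: 335 / (28.2 − 8.3) = 335 / 19.9 = 16.834 d.
Difference = |85.897 − 16.834| = 69.063 ≈ 69.1 days.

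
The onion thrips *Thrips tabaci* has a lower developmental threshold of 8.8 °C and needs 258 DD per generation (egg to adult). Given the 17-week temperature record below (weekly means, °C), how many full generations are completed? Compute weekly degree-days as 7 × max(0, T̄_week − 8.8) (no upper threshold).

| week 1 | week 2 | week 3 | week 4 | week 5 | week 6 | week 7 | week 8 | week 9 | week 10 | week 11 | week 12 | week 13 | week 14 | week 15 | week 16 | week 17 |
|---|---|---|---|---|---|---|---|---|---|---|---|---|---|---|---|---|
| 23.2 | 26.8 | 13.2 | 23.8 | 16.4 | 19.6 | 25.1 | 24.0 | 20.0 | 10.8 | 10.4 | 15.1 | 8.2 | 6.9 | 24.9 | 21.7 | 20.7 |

Weekly DD (7 × max(0, T̄ − 8.8)): 100.8, 126.0, 30.8, 105.0, 53.2, 75.6, 114.1, 106.4, 78.4, 14.0, 11.2, 44.1, 0.0, 0.0, 112.7, 90.3, 83.3.
Season total = 1145.9 DD.
Complete generations = ⌊1145.9 / 258⌋ = 4.

4 generations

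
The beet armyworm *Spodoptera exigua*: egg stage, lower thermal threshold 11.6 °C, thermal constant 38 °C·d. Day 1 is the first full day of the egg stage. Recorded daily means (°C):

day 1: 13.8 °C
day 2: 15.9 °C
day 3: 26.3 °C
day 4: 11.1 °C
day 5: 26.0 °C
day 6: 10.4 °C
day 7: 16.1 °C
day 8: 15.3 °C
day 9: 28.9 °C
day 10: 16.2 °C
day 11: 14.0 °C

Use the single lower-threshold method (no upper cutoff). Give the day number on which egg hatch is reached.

day 7

Daily DD above 11.6 °C: 2.2, 4.3, 14.7, 0.0, 14.4, 0.0, 4.5, 3.7, 17.3, 4.6, 2.4.
Cumulative: 2.2, 6.5, 21.2, 21.2, 35.6, 35.6, 40.1, 43.8, 61.1, 65.7, 68.1.
The total first reaches 38 DD on day 7.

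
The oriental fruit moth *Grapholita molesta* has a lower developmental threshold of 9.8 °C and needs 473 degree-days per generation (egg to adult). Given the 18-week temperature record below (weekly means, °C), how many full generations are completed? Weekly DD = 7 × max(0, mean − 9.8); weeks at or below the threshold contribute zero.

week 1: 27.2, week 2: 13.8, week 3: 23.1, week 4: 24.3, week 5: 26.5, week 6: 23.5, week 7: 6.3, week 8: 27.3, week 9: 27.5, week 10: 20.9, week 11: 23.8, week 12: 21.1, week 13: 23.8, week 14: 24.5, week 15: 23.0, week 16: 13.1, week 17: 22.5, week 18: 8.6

3 generations

Weekly DD (7 × max(0, T̄ − 9.8)): 121.8, 28.0, 93.1, 101.5, 116.9, 95.9, 0.0, 122.5, 123.9, 77.7, 98.0, 79.1, 98.0, 102.9, 92.4, 23.1, 88.9, 0.0.
Season total = 1463.7 DD.
Complete generations = ⌊1463.7 / 473⌋ = 3.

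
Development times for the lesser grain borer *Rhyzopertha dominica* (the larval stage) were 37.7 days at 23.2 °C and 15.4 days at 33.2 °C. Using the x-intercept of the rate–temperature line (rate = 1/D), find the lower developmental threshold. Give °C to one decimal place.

16.3 °C

Under the model K = D·(T − T_b), so D₁·(T₁ − T_b) = D₂·(T₂ − T_b).
37.7·(23.2 − T_b) = 15.4·(33.2 − T_b)
T_b = (37.7·23.2 − 15.4·33.2) / (37.7 − 15.4) = 363.36 / 22.3 = 16.294 °C ≈ 16.3 °C.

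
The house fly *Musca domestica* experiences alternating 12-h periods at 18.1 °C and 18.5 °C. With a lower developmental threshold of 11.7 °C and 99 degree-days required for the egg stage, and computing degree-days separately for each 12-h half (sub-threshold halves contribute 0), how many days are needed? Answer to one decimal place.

15.0 days

Day half: max(0, 18.1 − 11.7) × 0.5 = 6.4 × 0.5 = 3.20 DD.
Night half: max(0, 18.5 − 11.7) × 0.5 = 6.8 × 0.5 = 3.40 DD.
Per 24 h: 6.60 DD/day.
Duration = 99 / 6.60 = 15.000 ≈ 15.0 days.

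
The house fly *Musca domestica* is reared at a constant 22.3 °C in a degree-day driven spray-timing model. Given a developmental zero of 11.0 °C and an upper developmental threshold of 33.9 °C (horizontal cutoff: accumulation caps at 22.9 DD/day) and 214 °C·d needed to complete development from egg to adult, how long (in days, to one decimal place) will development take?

Daily accumulation = 22.3 − 11.0 = 11.3 DD/day.
Duration = 214 / 11.3 = 18.938 ≈ 18.9 days.

18.9 days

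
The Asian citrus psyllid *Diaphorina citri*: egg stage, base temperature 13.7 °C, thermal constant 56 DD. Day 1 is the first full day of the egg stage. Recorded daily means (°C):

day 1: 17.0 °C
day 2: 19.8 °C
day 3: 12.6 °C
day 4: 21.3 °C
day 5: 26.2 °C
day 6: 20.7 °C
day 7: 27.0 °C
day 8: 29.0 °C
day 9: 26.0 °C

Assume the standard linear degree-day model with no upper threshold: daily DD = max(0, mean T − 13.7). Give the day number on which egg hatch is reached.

day 8

Daily DD above 13.7 °C: 3.3, 6.1, 0.0, 7.6, 12.5, 7.0, 13.3, 15.3, 12.3.
Cumulative: 3.3, 9.4, 9.4, 17.0, 29.5, 36.5, 49.8, 65.1, 77.4.
The total first reaches 56 DD on day 8.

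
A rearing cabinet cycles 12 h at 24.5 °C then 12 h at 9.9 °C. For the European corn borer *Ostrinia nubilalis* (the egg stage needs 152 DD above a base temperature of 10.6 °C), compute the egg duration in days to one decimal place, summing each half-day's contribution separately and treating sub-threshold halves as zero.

21.9 days

Day half: max(0, 24.5 − 10.6) × 0.5 = 13.9 × 0.5 = 6.95 DD.
Night half: max(0, 9.9 − 10.6) × 0.5 = 0.0 × 0.5 = 0.00 DD.
Per 24 h: 6.95 DD/day.
Duration = 152 / 6.95 = 21.871 ≈ 21.9 days.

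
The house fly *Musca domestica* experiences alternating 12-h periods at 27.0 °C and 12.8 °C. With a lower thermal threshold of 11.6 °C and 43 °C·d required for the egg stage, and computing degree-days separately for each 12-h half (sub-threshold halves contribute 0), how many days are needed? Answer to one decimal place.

Day half: max(0, 27.0 − 11.6) × 0.5 = 15.4 × 0.5 = 7.70 DD.
Night half: max(0, 12.8 − 11.6) × 0.5 = 1.2 × 0.5 = 0.60 DD.
Per 24 h: 8.30 DD/day.
Duration = 43 / 8.30 = 5.181 ≈ 5.2 days.

5.2 days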